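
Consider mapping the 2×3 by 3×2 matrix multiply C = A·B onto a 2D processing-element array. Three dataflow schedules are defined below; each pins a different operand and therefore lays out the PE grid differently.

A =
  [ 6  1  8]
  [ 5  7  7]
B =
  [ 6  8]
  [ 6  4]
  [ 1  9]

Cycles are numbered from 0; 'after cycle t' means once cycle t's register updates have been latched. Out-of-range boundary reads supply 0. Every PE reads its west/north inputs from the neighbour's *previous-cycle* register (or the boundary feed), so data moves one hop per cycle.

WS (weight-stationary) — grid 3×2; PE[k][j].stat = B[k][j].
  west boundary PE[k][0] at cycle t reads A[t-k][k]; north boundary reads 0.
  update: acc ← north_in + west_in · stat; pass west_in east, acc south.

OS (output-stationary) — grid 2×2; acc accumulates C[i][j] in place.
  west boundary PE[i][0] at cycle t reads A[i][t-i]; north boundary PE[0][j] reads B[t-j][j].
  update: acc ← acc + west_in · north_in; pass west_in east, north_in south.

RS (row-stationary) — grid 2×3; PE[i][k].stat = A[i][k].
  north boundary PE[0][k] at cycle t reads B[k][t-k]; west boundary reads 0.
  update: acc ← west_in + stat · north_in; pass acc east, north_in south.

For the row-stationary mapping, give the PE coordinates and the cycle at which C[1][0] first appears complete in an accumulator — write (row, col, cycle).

RS — PE[1][2] is where C[1][0] collects:
  cycle 0: PE[1][2] → acc 0, east 0, south 0
  cycle 1: PE[1][2] → acc 0, east 0, south 0
  cycle 2: PE[1][2] → acc 0, east 0, south 0
  cycle 3: PE[1][2] → acc 79, east 79, south 1

(row, col, cycle) = (1, 2, 3)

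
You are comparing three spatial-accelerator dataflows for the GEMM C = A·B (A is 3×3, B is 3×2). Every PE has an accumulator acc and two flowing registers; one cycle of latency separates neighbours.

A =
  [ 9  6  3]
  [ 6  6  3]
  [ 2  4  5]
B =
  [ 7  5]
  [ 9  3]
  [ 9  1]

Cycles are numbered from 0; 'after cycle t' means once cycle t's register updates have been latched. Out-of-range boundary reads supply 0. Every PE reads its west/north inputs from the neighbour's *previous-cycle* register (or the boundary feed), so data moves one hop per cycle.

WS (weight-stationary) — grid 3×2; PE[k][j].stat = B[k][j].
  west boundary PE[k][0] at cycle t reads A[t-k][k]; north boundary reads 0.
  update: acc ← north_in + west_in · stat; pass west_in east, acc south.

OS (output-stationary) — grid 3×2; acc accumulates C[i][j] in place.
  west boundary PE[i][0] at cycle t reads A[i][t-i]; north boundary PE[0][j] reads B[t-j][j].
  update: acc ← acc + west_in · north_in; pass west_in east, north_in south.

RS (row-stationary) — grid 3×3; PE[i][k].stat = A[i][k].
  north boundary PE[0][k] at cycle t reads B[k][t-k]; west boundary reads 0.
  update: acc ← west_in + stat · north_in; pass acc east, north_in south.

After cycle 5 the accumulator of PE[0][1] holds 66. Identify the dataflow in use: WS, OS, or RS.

dataflow = OS

WS [3×2] PE[0][1] across cycles:
  cycle 0: PE[0][1] → acc 0, east 0, south 0
  cycle 1: PE[0][1] → acc 45, east 9, south 45
  cycle 2: PE[0][1] → acc 30, east 6, south 30
  cycle 3: PE[0][1] → acc 10, east 2, south 10
  cycle 4: PE[0][1] → acc 0, east 0, south 0
  cycle 5: PE[0][1] → acc 0, east 0, south 0
OS [3×2] PE[0][1] across cycles:
  cycle 0: PE[0][1] → acc 0, east 0, south 0
  cycle 1: PE[0][1] → acc 45, east 9, south 5
  cycle 2: PE[0][1] → acc 63, east 6, south 3
  cycle 3: PE[0][1] → acc 66, east 3, south 1
  cycle 4: PE[0][1] → acc 66, east 0, south 0
  cycle 5: PE[0][1] → acc 66, east 0, south 0
RS [3×3] PE[0][1] across cycles:
  cycle 0: PE[0][1] → acc 0, east 0, south 0
  cycle 1: PE[0][1] → acc 117, east 117, south 9
  cycle 2: PE[0][1] → acc 63, east 63, south 3
  cycle 3: PE[0][1] → acc 0, east 0, south 0
  cycle 4: PE[0][1] → acc 0, east 0, south 0
  cycle 5: PE[0][1] → acc 0, east 0, south 0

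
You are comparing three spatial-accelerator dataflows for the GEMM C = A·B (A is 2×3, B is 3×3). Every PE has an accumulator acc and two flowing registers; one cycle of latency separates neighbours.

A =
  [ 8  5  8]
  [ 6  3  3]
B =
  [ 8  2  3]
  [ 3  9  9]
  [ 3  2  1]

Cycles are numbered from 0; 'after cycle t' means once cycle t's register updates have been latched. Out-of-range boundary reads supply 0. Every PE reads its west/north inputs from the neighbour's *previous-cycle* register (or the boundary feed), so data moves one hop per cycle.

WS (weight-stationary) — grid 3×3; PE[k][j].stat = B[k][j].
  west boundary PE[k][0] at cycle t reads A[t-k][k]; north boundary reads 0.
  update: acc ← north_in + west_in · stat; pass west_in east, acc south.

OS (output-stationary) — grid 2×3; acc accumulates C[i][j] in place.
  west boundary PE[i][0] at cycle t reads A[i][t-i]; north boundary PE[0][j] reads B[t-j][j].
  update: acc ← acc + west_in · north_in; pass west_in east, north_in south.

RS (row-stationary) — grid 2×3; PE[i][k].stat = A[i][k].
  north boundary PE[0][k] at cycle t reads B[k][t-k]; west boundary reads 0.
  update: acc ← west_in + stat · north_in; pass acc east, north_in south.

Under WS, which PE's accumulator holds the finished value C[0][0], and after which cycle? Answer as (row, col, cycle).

WS: C[0][0] accumulates in PE[2][0]:
  [0] (2,0) acc=0 (h:0 v:0)
  [1] (2,0) acc=0 (h:0 v:0)
  [2] (2,0) acc=103 (h:8 v:103)

(row, col, cycle) = (2, 0, 2)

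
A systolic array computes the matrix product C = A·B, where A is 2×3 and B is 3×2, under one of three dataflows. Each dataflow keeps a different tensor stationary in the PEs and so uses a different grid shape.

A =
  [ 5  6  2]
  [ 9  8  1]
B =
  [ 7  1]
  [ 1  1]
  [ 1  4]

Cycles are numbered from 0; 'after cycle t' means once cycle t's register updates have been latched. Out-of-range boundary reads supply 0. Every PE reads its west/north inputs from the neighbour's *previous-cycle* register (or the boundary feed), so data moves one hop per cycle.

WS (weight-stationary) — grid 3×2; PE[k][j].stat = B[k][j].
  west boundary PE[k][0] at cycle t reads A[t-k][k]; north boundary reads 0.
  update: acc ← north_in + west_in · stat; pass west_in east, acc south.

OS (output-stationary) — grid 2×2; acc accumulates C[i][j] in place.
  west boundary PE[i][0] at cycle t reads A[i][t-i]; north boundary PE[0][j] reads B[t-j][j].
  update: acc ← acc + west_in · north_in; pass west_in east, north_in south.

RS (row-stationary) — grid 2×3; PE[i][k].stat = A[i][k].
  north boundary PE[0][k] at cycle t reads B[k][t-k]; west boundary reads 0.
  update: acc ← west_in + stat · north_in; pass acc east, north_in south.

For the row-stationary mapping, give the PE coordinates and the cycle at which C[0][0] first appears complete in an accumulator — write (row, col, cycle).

Under RS, C[0][0] lands at PE[0][2]:
  [0] (0,2) acc=0 (h:0 v:0)
  [1] (0,2) acc=0 (h:0 v:0)
  [2] (0,2) acc=43 (h:43 v:1)

(row, col, cycle) = (0, 2, 2)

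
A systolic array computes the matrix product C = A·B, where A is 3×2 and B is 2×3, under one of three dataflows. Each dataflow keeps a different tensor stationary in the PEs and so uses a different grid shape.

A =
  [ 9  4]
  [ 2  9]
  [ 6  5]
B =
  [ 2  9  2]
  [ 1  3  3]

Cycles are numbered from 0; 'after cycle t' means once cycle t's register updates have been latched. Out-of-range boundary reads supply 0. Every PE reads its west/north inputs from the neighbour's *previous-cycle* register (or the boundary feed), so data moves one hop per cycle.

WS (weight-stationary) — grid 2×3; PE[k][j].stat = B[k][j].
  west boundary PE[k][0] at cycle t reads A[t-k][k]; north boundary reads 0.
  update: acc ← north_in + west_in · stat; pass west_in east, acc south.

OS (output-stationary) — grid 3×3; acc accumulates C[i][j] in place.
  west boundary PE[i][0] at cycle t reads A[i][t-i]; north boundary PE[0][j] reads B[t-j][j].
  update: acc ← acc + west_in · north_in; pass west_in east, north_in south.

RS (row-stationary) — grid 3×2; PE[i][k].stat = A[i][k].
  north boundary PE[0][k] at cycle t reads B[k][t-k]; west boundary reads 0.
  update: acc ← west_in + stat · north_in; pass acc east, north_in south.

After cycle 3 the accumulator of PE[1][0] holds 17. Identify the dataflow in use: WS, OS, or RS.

Under WS (2×3), PE[1][0]:
  cycle 0: PE[1][0] → acc 0, east 0, south 0
  cycle 1: PE[1][0] → acc 22, east 4, south 22
  cycle 2: PE[1][0] → acc 13, east 9, south 13
  cycle 3: PE[1][0] → acc 17, east 5, south 17
Under OS (3×3), PE[1][0]:
  cycle 0: PE[1][0] → acc 0, east 0, south 0
  cycle 1: PE[1][0] → acc 4, east 2, south 2
  cycle 2: PE[1][0] → acc 13, east 9, south 1
  cycle 3: PE[1][0] → acc 13, east 0, south 0
Under RS (3×2), PE[1][0]:
  cycle 0: PE[1][0] → acc 0, east 0, south 0
  cycle 1: PE[1][0] → acc 4, east 4, south 2
  cycle 2: PE[1][0] → acc 18, east 18, south 9
  cycle 3: PE[1][0] → acc 4, east 4, south 2

dataflow = WS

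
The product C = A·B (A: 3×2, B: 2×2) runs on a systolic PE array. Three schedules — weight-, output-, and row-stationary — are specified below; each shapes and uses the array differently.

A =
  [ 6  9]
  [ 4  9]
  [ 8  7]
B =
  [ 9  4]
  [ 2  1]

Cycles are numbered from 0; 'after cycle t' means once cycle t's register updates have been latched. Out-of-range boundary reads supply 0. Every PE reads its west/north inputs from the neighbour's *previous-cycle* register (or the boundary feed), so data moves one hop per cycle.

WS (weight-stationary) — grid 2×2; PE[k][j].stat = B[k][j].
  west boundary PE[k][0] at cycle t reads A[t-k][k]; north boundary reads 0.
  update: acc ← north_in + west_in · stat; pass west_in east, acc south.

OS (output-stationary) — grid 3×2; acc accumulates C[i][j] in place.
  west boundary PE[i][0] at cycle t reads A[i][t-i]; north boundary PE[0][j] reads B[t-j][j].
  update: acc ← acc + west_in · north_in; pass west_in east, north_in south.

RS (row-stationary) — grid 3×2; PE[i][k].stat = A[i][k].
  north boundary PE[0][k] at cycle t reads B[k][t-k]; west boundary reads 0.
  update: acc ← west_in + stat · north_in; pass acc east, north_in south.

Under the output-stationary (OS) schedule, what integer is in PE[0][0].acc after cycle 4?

OS (3×2). Following PE[0][0] plus its west/north inputs:
  t=0 PE[0][0]: acc=54 h=6 v=9
  t=1 PE[0][0]: acc=72 h=9 v=2
  t=2 PE[0][0]: acc=72 h=0 v=0
  t=3 PE[0][0]: acc=72 h=0 v=0
  t=4 PE[0][0]: acc=72 h=0 v=0

PE[0][0].acc = 72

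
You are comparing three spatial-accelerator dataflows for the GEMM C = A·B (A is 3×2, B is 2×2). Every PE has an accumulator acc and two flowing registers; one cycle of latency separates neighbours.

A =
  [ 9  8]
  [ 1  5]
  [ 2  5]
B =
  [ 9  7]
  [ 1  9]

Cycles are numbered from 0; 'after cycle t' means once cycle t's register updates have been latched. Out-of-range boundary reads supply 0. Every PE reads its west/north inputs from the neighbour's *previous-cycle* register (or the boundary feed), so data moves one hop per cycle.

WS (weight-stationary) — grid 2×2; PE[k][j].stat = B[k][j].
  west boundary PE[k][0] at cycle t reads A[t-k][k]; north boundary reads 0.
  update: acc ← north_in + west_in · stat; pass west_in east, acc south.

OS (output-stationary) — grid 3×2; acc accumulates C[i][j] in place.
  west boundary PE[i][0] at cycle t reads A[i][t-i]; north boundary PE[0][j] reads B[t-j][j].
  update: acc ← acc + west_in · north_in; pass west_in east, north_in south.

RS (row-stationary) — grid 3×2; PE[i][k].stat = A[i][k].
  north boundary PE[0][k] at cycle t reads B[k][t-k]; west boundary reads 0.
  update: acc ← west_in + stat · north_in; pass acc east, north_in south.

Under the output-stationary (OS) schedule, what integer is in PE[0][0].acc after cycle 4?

PE[0][0].acc = 89

Tracing OS — 3×2 array, target PE[0][0]:
  [0] (0,0) acc=81 (h:9 v:9)
  [1] (0,0) acc=89 (h:8 v:1)
  [2] (0,0) acc=89 (h:0 v:0)
  [3] (0,0) acc=89 (h:0 v:0)
  [4] (0,0) acc=89 (h:0 v:0)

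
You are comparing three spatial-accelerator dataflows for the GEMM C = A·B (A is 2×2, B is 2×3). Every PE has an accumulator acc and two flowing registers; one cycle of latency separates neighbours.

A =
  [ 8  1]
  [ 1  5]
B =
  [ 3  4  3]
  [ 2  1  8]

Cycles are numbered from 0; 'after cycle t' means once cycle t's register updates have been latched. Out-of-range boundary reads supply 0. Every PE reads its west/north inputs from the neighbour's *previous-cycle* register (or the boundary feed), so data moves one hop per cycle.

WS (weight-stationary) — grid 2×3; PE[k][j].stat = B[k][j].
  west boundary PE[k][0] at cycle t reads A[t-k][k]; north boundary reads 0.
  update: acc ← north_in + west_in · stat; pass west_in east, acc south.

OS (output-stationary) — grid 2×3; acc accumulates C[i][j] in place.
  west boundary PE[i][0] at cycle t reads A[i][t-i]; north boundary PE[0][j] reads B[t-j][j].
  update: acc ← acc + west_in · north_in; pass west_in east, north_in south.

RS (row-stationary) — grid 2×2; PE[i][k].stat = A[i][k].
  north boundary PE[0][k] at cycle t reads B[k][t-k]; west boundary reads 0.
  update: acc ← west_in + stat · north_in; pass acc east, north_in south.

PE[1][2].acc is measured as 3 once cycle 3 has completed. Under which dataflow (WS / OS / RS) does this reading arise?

dataflow = OS

— WS: 2×3; PE[1][2] trace:
  c0 r1c2: 0 / 0 / 0
  c1 r1c2: 0 / 0 / 0
  c2 r1c2: 0 / 0 / 0
  c3 r1c2: 32 / 1 / 32
— OS: 2×3; PE[1][2] trace:
  c0 r1c2: 0 / 0 / 0
  c1 r1c2: 0 / 0 / 0
  c2 r1c2: 0 / 0 / 0
  c3 r1c2: 3 / 1 / 3
— RS: 2×2 array has no PE[1][2].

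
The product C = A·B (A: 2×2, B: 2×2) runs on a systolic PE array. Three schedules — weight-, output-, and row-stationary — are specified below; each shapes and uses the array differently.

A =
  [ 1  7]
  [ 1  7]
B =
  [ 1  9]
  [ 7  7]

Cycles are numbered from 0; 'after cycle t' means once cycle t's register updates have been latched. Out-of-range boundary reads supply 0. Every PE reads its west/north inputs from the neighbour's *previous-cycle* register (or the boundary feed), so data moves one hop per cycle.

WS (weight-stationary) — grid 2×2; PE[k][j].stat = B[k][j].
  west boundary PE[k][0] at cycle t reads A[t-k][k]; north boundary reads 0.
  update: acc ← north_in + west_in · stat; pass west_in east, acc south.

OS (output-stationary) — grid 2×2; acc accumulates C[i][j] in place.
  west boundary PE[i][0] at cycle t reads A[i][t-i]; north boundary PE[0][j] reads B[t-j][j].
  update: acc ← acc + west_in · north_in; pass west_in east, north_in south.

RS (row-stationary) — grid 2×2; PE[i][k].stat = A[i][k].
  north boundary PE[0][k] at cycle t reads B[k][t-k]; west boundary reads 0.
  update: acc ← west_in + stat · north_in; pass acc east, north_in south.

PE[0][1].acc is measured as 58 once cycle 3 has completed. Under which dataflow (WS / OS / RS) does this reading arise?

WS (2×2 grid), PE[0][1]:
  cycle 0: PE[0][1] → acc 0, east 0, south 0
  cycle 1: PE[0][1] → acc 9, east 1, south 9
  cycle 2: PE[0][1] → acc 9, east 1, south 9
  cycle 3: PE[0][1] → acc 0, east 0, south 0
OS (2×2 grid), PE[0][1]:
  cycle 0: PE[0][1] → acc 0, east 0, south 0
  cycle 1: PE[0][1] → acc 9, east 1, south 9
  cycle 2: PE[0][1] → acc 58, east 7, south 7
  cycle 3: PE[0][1] → acc 58, east 0, south 0
RS (2×2 grid), PE[0][1]:
  cycle 0: PE[0][1] → acc 0, east 0, south 0
  cycle 1: PE[0][1] → acc 50, east 50, south 7
  cycle 2: PE[0][1] → acc 58, east 58, south 7
  cycle 3: PE[0][1] → acc 0, east 0, south 0

dataflow = OS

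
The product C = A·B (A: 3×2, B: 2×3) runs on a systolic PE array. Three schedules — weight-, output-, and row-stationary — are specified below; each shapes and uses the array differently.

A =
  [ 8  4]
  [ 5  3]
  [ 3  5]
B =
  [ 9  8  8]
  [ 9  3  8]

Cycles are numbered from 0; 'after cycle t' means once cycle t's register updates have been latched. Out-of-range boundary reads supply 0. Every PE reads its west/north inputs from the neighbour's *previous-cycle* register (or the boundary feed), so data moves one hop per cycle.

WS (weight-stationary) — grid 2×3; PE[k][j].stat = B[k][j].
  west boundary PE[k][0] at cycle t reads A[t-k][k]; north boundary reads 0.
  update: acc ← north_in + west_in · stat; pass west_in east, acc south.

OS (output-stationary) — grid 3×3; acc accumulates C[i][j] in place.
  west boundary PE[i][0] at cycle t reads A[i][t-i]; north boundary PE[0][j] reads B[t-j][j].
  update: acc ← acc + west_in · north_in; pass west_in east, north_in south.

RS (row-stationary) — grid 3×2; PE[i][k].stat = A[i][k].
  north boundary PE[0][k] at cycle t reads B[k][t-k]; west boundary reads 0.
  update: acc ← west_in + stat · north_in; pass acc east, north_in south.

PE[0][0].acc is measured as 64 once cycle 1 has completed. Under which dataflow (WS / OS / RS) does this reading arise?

WS [2×3] PE[0][0] across cycles:
  @0  [0,0]  acc 72  |  →8  ↓72
  @1  [0,0]  acc 45  |  →5  ↓45
OS [3×3] PE[0][0] across cycles:
  @0  [0,0]  acc 72  |  →8  ↓9
  @1  [0,0]  acc 108  |  →4  ↓9
RS [3×2] PE[0][0] across cycles:
  @0  [0,0]  acc 72  |  →72  ↓9
  @1  [0,0]  acc 64  |  →64  ↓8

dataflow = RS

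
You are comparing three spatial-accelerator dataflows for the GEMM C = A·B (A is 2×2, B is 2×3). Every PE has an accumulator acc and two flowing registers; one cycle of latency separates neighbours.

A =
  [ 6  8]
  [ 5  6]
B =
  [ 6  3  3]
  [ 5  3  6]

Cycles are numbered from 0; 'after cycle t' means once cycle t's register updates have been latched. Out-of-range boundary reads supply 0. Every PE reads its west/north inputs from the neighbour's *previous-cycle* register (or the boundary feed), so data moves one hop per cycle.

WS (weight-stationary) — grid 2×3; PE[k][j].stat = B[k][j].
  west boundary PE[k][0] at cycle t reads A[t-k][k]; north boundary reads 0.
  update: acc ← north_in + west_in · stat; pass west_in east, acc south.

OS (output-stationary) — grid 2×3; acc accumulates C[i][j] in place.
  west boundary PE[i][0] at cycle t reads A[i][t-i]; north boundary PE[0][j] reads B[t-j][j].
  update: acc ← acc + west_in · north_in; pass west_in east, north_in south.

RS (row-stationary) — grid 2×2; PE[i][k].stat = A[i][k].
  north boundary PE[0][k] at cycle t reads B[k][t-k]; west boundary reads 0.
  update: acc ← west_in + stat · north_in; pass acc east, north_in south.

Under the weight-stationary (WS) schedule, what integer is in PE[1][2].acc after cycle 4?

WS 2×3: PE[1][2] cycle-by-cycle (with neighbour feeds):
  [0] (0,2) acc=0 (h:0 v:0)
  [0] (1,1) acc=0 (h:0 v:0)
  [0] (1,2) acc=0 (h:0 v:0)
  [1] (0,2) acc=0 (h:0 v:0)
  [1] (1,1) acc=0 (h:0 v:0)
  [1] (1,2) acc=0 (h:0 v:0)
  [2] (0,2) acc=18 (h:6 v:18)
  [2] (1,1) acc=42 (h:8 v:42)
  [2] (1,2) acc=0 (h:0 v:0)
  [3] (0,2) acc=15 (h:5 v:15)
  [3] (1,1) acc=33 (h:6 v:33)
  [3] (1,2) acc=66 (h:8 v:66)
  [4] (0,2) acc=0 (h:0 v:0)
  [4] (1,1) acc=0 (h:0 v:0)
  [4] (1,2) acc=51 (h:6 v:51)

PE[1][2].acc = 51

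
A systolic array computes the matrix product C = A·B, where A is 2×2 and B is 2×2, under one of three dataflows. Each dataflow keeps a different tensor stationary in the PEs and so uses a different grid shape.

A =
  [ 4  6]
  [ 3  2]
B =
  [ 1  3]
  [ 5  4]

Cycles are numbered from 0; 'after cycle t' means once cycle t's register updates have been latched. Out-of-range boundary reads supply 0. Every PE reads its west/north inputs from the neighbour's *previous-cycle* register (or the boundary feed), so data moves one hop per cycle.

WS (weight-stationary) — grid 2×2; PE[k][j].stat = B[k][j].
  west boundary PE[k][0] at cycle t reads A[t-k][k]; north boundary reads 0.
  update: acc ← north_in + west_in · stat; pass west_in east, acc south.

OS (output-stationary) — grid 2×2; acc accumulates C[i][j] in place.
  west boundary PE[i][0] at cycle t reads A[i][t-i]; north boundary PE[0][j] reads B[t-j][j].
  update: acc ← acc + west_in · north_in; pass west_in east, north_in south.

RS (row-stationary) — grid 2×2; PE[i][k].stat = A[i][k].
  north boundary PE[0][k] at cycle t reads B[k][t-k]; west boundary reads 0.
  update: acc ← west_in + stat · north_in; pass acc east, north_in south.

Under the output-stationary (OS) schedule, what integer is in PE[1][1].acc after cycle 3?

OS on a 2×2 grid — tracing PE[1][1] and its feeders:
  0: (0,1).acc=0  regs=<0,0>
  0: (1,0).acc=0  regs=<0,0>
  0: (1,1).acc=0  regs=<0,0>
  1: (0,1).acc=12  regs=<4,3>
  1: (1,0).acc=3  regs=<3,1>
  1: (1,1).acc=0  regs=<0,0>
  2: (0,1).acc=36  regs=<6,4>
  2: (1,0).acc=13  regs=<2,5>
  2: (1,1).acc=9  regs=<3,3>
  3: (0,1).acc=36  regs=<0,0>
  3: (1,0).acc=13  regs=<0,0>
  3: (1,1).acc=17  regs=<2,4>

PE[1][1].acc = 17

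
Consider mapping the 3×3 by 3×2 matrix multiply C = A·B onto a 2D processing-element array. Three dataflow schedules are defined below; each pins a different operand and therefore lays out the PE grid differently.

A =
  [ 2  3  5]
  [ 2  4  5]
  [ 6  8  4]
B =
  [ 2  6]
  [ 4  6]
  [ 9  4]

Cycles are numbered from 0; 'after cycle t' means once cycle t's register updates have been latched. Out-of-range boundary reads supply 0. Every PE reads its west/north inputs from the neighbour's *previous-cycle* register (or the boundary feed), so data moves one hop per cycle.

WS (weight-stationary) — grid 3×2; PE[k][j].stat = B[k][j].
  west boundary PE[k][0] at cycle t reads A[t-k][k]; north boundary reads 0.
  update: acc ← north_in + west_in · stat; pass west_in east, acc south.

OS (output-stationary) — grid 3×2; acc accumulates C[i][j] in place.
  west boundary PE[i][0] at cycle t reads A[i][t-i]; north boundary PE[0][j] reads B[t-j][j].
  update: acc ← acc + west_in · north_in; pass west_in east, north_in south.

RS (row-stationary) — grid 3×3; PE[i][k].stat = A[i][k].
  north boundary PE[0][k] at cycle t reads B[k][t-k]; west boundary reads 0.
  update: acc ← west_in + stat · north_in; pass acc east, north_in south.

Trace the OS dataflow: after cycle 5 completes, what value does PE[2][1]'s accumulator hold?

OS on a 3×2 grid — tracing PE[2][1] and its feeders:
  [0] (1,1) acc=0 (h:0 v:0)
  [0] (2,0) acc=0 (h:0 v:0)
  [0] (2,1) acc=0 (h:0 v:0)
  [1] (1,1) acc=0 (h:0 v:0)
  [1] (2,0) acc=0 (h:0 v:0)
  [1] (2,1) acc=0 (h:0 v:0)
  [2] (1,1) acc=12 (h:2 v:6)
  [2] (2,0) acc=12 (h:6 v:2)
  [2] (2,1) acc=0 (h:0 v:0)
  [3] (1,1) acc=36 (h:4 v:6)
  [3] (2,0) acc=44 (h:8 v:4)
  [3] (2,1) acc=36 (h:6 v:6)
  [4] (1,1) acc=56 (h:5 v:4)
  [4] (2,0) acc=80 (h:4 v:9)
  [4] (2,1) acc=84 (h:8 v:6)
  [5] (1,1) acc=56 (h:0 v:0)
  [5] (2,0) acc=80 (h:0 v:0)
  [5] (2,1) acc=100 (h:4 v:4)

PE[2][1].acc = 100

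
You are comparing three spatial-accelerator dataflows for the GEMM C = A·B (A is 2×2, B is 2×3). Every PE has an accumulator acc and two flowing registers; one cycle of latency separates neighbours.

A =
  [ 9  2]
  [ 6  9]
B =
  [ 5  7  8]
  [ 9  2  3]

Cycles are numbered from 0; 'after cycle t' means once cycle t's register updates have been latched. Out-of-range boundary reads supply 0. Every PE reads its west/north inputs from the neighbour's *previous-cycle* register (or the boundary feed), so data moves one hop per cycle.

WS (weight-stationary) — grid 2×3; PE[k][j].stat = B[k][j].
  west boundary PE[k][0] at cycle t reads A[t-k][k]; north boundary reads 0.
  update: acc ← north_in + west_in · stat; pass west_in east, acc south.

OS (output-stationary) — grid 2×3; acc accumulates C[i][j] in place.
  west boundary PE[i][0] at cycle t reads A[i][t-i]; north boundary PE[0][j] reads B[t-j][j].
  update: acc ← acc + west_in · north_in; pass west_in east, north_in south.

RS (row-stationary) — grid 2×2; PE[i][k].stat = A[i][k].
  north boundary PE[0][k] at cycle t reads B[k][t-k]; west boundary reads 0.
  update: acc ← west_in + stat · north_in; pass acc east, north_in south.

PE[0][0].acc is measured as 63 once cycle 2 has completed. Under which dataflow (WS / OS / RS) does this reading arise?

WS (2×3 grid), PE[0][0]:
  step 0 · PE0,0: acc=45; fwd→9 fwd↓45
  step 1 · PE0,0: acc=30; fwd→6 fwd↓30
  step 2 · PE0,0: acc=0; fwd→0 fwd↓0
OS (2×3 grid), PE[0][0]:
  step 0 · PE0,0: acc=45; fwd→9 fwd↓5
  step 1 · PE0,0: acc=63; fwd→2 fwd↓9
  step 2 · PE0,0: acc=63; fwd→0 fwd↓0
RS (2×2 grid), PE[0][0]:
  step 0 · PE0,0: acc=45; fwd→45 fwd↓5
  step 1 · PE0,0: acc=63; fwd→63 fwd↓7
  step 2 · PE0,0: acc=72; fwd→72 fwd↓8

dataflow = OS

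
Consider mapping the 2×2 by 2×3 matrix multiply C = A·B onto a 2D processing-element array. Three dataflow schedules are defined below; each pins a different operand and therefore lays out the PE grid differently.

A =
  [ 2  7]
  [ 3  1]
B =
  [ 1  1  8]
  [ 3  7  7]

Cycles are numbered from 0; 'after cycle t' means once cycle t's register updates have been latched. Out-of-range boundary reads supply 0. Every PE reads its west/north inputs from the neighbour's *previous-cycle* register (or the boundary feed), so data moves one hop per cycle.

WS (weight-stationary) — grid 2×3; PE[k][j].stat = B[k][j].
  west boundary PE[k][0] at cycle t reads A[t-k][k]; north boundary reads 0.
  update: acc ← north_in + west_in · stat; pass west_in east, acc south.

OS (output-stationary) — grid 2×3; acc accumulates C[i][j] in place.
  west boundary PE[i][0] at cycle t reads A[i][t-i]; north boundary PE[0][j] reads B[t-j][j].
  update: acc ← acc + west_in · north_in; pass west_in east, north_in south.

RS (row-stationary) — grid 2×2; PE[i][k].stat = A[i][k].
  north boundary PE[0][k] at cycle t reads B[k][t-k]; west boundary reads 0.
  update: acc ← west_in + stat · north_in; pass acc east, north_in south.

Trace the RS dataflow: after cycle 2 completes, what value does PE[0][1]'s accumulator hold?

PE[0][1].acc = 51

RS on a 2×2 grid — tracing PE[0][1] and its feeders:
  cycle 0: PE[0][0] → acc 2, east 2, south 1
  cycle 0: PE[0][1] → acc 0, east 0, south 0
  cycle 1: PE[0][0] → acc 2, east 2, south 1
  cycle 1: PE[0][1] → acc 23, east 23, south 3
  cycle 2: PE[0][0] → acc 16, east 16, south 8
  cycle 2: PE[0][1] → acc 51, east 51, south 7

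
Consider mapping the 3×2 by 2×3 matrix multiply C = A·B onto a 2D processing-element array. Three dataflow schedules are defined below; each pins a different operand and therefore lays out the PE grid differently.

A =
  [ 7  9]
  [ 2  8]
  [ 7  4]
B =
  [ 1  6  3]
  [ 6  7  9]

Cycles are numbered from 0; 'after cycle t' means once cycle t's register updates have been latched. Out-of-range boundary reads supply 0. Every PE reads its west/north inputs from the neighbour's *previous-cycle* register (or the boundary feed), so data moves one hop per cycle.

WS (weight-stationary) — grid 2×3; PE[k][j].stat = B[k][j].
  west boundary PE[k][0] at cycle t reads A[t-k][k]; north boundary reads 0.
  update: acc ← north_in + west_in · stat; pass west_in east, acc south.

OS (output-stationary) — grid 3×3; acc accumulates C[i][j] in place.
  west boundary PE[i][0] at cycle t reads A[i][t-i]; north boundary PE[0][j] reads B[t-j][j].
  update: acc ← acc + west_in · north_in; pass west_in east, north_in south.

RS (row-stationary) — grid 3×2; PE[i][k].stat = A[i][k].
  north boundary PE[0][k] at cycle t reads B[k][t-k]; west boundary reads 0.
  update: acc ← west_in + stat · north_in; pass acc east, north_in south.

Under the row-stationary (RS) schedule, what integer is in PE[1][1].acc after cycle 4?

PE[1][1].acc = 78

RS on a 3×2 grid — tracing PE[1][1] and its feeders:
  cycle 0: PE[0][1] → acc 0, east 0, south 0
  cycle 0: PE[1][0] → acc 0, east 0, south 0
  cycle 0: PE[1][1] → acc 0, east 0, south 0
  cycle 1: PE[0][1] → acc 61, east 61, south 6
  cycle 1: PE[1][0] → acc 2, east 2, south 1
  cycle 1: PE[1][1] → acc 0, east 0, south 0
  cycle 2: PE[0][1] → acc 105, east 105, south 7
  cycle 2: PE[1][0] → acc 12, east 12, south 6
  cycle 2: PE[1][1] → acc 50, east 50, south 6
  cycle 3: PE[0][1] → acc 102, east 102, south 9
  cycle 3: PE[1][0] → acc 6, east 6, south 3
  cycle 3: PE[1][1] → acc 68, east 68, south 7
  cycle 4: PE[0][1] → acc 0, east 0, south 0
  cycle 4: PE[1][0] → acc 0, east 0, south 0
  cycle 4: PE[1][1] → acc 78, east 78, south 9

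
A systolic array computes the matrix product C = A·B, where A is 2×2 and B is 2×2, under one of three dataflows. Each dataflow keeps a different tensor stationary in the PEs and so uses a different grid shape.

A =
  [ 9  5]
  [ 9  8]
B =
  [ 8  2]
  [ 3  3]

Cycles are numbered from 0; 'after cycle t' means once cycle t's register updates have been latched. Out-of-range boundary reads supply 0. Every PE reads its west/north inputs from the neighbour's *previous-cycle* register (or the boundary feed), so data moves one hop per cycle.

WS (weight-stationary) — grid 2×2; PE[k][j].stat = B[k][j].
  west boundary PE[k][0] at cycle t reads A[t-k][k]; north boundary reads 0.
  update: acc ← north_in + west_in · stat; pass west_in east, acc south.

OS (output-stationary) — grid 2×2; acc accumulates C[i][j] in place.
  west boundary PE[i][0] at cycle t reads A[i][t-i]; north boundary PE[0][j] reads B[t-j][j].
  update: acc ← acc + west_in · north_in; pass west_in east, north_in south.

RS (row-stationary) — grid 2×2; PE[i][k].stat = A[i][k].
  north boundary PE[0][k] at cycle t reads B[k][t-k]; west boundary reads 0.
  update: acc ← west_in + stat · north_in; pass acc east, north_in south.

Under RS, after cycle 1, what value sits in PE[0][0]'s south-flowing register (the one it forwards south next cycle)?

register = 2

RS on a 2×2 grid — tracing PE[0][0] and its feeders:
  @0  [0,0]  acc 72  |  →72  ↓8
  @1  [0,0]  acc 18  |  →18  ↓2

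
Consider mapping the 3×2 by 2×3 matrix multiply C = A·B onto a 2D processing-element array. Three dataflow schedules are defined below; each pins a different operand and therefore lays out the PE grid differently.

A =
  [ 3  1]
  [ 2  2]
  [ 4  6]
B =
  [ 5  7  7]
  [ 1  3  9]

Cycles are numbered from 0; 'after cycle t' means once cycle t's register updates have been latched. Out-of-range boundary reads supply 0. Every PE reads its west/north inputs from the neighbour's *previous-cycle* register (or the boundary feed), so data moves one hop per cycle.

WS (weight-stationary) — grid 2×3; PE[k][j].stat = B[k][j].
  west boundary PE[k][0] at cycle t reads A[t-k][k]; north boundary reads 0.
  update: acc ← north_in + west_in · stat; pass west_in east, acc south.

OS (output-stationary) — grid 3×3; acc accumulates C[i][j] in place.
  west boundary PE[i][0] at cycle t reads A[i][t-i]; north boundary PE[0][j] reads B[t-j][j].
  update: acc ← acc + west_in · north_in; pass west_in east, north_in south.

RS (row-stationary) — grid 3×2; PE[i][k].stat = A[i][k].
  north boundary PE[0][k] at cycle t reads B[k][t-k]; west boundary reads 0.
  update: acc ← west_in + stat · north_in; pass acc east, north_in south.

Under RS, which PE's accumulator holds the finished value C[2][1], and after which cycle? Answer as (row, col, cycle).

RS: C[2][1] accumulates in PE[2][1]:
  0: (2,1).acc=0  regs=<0,0>
  1: (2,1).acc=0  regs=<0,0>
  2: (2,1).acc=0  regs=<0,0>
  3: (2,1).acc=26  regs=<26,1>
  4: (2,1).acc=46  regs=<46,3>

(row, col, cycle) = (2, 1, 4)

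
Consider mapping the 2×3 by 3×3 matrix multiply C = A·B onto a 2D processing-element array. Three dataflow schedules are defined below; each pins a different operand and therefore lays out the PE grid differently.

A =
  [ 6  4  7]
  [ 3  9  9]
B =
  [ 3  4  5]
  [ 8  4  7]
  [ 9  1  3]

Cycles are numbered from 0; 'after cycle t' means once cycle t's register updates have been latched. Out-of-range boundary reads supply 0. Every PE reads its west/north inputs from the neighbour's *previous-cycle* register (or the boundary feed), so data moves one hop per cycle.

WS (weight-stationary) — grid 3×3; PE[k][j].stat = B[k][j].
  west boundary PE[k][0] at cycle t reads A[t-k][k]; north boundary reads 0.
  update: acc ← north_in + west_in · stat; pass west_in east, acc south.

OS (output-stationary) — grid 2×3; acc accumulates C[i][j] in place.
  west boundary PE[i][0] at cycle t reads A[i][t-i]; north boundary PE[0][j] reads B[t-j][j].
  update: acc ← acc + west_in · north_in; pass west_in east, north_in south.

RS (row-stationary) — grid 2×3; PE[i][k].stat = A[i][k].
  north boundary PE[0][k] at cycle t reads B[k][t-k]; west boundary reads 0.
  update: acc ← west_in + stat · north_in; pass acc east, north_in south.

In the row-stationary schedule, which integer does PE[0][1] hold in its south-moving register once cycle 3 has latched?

Tracing RS — 2×3 array, target PE[0][1]:
  @0  [0,0]  acc 18  |  →18  ↓3
  @0  [0,1]  acc 0  |  →0  ↓0
  @1  [0,0]  acc 24  |  →24  ↓4
  @1  [0,1]  acc 50  |  →50  ↓8
  @2  [0,0]  acc 30  |  →30  ↓5
  @2  [0,1]  acc 40  |  →40  ↓4
  @3  [0,0]  acc 0  |  →0  ↓0
  @3  [0,1]  acc 58  |  →58  ↓7

register = 7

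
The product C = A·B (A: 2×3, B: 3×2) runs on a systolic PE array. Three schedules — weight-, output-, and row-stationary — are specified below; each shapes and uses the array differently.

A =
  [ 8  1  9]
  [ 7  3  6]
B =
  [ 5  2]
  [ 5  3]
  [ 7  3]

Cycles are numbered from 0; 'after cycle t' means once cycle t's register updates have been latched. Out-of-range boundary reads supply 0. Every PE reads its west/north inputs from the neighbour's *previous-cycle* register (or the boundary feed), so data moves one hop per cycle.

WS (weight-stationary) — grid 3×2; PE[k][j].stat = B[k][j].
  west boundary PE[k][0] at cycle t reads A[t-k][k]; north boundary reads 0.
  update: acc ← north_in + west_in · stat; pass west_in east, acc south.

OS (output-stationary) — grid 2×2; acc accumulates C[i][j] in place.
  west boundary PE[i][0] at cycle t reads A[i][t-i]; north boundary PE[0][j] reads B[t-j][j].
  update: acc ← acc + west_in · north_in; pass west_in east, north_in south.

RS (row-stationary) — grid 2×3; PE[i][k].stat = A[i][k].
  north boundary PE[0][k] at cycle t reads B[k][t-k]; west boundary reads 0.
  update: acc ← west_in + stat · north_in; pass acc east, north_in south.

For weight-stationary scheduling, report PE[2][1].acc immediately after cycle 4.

Tracing WS — 3×2 array, target PE[2][1]:
  [0] (1,1) acc=0 (h:0 v:0)
  [0] (2,0) acc=0 (h:0 v:0)
  [0] (2,1) acc=0 (h:0 v:0)
  [1] (1,1) acc=0 (h:0 v:0)
  [1] (2,0) acc=0 (h:0 v:0)
  [1] (2,1) acc=0 (h:0 v:0)
  [2] (1,1) acc=19 (h:1 v:19)
  [2] (2,0) acc=108 (h:9 v:108)
  [2] (2,1) acc=0 (h:0 v:0)
  [3] (1,1) acc=23 (h:3 v:23)
  [3] (2,0) acc=92 (h:6 v:92)
  [3] (2,1) acc=46 (h:9 v:46)
  [4] (1,1) acc=0 (h:0 v:0)
  [4] (2,0) acc=0 (h:0 v:0)
  [4] (2,1) acc=41 (h:6 v:41)

PE[2][1].acc = 41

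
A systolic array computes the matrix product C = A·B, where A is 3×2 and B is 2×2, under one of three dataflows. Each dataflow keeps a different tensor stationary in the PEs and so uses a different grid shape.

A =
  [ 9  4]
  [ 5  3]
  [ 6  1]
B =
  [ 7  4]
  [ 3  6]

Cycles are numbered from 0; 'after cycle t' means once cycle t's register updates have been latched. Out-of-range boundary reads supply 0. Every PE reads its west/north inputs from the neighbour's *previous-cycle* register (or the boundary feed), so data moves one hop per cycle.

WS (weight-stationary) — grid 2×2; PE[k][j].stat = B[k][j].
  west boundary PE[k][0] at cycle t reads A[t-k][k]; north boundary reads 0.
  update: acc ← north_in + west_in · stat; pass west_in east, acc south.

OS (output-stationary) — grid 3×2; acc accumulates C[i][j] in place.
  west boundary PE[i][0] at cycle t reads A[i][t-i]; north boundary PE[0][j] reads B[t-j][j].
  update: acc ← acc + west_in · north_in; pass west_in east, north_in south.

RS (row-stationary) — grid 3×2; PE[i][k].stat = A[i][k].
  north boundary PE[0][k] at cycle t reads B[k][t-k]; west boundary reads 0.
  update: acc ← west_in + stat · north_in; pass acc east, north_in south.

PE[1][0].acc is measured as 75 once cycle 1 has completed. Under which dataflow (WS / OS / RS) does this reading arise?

dataflow = WS

Under WS (2×2), PE[1][0]:
  [0] (1,0) acc=0 (h:0 v:0)
  [1] (1,0) acc=75 (h:4 v:75)
Under OS (3×2), PE[1][0]:
  [0] (1,0) acc=0 (h:0 v:0)
  [1] (1,0) acc=35 (h:5 v:7)
Under RS (3×2), PE[1][0]:
  [0] (1,0) acc=0 (h:0 v:0)
  [1] (1,0) acc=35 (h:35 v:7)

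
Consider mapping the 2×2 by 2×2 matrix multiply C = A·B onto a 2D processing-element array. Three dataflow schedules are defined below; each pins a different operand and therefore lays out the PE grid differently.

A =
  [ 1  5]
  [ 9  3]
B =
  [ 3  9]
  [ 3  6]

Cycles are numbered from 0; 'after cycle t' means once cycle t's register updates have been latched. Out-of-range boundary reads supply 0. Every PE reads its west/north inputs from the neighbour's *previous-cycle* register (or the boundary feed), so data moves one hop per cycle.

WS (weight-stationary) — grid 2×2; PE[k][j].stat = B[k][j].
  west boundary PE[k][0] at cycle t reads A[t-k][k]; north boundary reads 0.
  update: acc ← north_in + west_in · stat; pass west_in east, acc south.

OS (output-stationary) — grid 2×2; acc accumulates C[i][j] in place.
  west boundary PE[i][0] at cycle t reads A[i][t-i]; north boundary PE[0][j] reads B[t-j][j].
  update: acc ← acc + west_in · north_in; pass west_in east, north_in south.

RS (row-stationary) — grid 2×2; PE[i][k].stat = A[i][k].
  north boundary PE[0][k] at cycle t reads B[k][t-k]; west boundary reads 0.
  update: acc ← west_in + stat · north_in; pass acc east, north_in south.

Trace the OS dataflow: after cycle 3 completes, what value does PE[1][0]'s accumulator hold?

Tracing OS — 2×2 array, target PE[1][0]:
  0: (0,0).acc=3  regs=<1,3>
  0: (1,0).acc=0  regs=<0,0>
  1: (0,0).acc=18  regs=<5,3>
  1: (1,0).acc=27  regs=<9,3>
  2: (0,0).acc=18  regs=<0,0>
  2: (1,0).acc=36  regs=<3,3>
  3: (0,0).acc=18  regs=<0,0>
  3: (1,0).acc=36  regs=<0,0>

PE[1][0].acc = 36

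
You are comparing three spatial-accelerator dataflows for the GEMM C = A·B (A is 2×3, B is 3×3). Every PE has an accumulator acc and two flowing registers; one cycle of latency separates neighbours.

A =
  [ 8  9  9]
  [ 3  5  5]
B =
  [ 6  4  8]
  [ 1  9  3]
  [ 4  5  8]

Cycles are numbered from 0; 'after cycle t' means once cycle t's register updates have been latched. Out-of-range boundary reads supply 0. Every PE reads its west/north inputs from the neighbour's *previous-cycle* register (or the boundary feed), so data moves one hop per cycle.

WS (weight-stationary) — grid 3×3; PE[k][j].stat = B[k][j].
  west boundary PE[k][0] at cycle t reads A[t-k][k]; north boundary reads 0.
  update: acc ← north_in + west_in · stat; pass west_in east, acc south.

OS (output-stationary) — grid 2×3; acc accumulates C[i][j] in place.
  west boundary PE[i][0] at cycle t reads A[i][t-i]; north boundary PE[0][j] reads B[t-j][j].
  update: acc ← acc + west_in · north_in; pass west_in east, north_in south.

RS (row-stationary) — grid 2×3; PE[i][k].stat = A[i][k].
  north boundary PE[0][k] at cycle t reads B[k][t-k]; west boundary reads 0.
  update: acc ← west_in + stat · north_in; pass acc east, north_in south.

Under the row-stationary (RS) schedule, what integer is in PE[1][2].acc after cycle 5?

RS 2×3: PE[1][2] cycle-by-cycle (with neighbour feeds):
  cycle 0: PE[0][2] → acc 0, east 0, south 0
  cycle 0: PE[1][1] → acc 0, east 0, south 0
  cycle 0: PE[1][2] → acc 0, east 0, south 0
  cycle 1: PE[0][2] → acc 0, east 0, south 0
  cycle 1: PE[1][1] → acc 0, east 0, south 0
  cycle 1: PE[1][2] → acc 0, east 0, south 0
  cycle 2: PE[0][2] → acc 93, east 93, south 4
  cycle 2: PE[1][1] → acc 23, east 23, south 1
  cycle 2: PE[1][2] → acc 0, east 0, south 0
  cycle 3: PE[0][2] → acc 158, east 158, south 5
  cycle 3: PE[1][1] → acc 57, east 57, south 9
  cycle 3: PE[1][2] → acc 43, east 43, south 4
  cycle 4: PE[0][2] → acc 163, east 163, south 8
  cycle 4: PE[1][1] → acc 39, east 39, south 3
  cycle 4: PE[1][2] → acc 82, east 82, south 5
  cycle 5: PE[0][2] → acc 0, east 0, south 0
  cycle 5: PE[1][1] → acc 0, east 0, south 0
  cycle 5: PE[1][2] → acc 79, east 79, south 8

PE[1][2].acc = 79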